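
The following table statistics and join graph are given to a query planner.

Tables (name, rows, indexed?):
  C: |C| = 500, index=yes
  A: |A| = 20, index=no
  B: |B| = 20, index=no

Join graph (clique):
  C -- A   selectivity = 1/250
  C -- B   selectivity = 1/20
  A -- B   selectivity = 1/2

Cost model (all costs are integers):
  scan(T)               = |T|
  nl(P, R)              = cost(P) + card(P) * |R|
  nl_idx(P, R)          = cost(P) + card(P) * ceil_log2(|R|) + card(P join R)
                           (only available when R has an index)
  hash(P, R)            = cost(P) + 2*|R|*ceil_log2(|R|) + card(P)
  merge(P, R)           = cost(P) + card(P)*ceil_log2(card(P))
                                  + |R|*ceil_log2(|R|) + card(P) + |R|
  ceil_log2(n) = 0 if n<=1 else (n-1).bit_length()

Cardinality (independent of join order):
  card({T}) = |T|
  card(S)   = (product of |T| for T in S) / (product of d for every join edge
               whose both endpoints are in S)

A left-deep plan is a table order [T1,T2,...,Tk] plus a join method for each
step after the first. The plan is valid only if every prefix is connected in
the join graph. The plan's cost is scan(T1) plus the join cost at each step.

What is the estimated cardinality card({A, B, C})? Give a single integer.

20

Tables in S: A(20), B(20), C(500)
Edges inside S: C-A(d=250), C-B(d=20), A-B(d=2)
numerator = 20 * 20 * 500 = 200000
denominator = 250 * 20 * 2 = 10000
card(S) = 200000 / 10000 = 20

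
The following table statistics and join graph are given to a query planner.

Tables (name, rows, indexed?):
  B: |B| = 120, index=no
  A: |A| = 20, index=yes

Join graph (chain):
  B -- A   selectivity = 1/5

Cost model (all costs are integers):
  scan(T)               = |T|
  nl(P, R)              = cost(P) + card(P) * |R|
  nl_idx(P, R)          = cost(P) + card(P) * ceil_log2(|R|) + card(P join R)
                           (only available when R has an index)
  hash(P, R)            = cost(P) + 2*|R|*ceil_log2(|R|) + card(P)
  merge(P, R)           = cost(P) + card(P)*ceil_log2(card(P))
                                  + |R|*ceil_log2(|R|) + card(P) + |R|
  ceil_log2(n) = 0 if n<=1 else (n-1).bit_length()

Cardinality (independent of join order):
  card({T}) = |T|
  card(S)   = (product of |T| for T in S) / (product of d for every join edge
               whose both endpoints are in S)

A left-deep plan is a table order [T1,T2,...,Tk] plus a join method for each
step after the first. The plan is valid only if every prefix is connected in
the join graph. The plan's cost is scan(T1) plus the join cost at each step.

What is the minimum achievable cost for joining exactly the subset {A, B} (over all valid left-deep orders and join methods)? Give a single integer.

440

Selinger DP over subsets of {A,B}:
  {B}: scan cost=120, card=120
  {A}: scan cost=20, card=20
  {AB}: card=480; try (A,hash)→440, (B,merge)→1100, (A,merge)→1200, (A,nl_idx)→1200, (B,hash)→1720, (B,nl)→2420 …(+1); best=440 via (A,hash)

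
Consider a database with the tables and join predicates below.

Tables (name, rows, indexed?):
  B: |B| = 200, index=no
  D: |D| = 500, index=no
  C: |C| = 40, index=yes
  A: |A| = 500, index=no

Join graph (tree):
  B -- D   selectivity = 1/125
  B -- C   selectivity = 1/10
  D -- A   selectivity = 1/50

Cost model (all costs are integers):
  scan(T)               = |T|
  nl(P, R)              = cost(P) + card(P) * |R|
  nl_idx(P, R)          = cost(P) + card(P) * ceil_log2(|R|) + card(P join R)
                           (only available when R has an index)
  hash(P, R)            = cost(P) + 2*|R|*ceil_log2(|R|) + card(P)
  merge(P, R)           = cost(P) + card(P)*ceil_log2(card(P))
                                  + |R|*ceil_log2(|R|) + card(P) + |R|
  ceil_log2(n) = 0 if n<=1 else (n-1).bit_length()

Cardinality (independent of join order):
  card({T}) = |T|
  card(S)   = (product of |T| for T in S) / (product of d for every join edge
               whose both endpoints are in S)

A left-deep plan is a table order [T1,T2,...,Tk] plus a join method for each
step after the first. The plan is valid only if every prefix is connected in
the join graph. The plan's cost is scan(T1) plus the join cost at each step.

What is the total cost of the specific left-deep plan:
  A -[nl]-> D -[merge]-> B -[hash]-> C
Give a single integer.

step 1: scan A: cost=500, card=500
step 2: join D via nl
    card(P join D) = 500*500/(50) = 5000
    cost = 500 + 500*500 = 250500
step 3: join B via merge
    card(P join B) = 5000*200/(125) = 8000
    cost = 250500 + 5000*13 + 200*8 + 5000 + 200 = 322300
step 4: join C via hash
    card(P join C) = 8000*40/(10) = 32000
    cost = 322300 + 2*40*6 + 8000 = 330780

330780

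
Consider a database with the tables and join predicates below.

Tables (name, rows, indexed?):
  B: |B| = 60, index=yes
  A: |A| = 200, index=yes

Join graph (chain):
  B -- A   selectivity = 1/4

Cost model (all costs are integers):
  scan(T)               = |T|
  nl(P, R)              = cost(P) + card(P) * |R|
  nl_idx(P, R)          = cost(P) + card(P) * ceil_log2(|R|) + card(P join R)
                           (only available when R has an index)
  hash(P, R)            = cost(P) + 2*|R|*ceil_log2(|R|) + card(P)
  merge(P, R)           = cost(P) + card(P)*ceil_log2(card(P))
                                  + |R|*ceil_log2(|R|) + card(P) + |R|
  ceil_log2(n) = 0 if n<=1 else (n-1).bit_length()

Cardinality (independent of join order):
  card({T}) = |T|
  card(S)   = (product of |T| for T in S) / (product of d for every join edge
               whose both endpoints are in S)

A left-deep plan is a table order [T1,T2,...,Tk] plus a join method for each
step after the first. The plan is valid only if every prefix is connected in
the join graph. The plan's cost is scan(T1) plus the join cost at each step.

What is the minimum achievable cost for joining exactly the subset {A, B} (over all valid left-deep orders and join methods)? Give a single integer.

1120

Selinger DP over subsets of {A,B}:
  {B}: scan cost=60, card=60
  {A}: scan cost=200, card=200
  {AB}: card=3000; try (B,hash)→1120, (A,merge)→2280, (B,merge)→2420, (A,hash)→3320, (A,nl_idx)→3540, (B,nl_idx)→4400 …(+2); best=1120 via (B,hash)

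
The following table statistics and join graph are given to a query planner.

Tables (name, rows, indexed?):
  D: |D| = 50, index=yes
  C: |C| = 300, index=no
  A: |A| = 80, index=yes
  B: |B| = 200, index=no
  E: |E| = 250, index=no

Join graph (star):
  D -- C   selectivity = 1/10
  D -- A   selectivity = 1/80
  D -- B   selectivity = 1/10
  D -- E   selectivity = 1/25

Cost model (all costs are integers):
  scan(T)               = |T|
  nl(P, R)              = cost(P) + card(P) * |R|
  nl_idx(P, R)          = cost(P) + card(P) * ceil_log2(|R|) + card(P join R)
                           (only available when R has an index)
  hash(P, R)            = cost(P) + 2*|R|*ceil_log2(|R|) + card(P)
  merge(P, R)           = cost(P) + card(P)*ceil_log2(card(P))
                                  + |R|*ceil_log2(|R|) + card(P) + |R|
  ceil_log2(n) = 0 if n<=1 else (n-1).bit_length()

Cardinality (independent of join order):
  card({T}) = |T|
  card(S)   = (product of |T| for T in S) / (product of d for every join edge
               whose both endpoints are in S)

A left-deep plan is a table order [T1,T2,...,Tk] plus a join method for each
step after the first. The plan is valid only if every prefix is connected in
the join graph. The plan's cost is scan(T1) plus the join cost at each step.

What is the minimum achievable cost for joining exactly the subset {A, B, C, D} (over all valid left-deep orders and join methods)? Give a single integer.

8500

Selinger DP over subsets of {A,B,C,D}:
  {D}: scan cost=50, card=50
  {C}: scan cost=300, card=300
  {A}: scan cost=80, card=80
  {B}: scan cost=200, card=200
  {CD}: card=1500; try (D,hash)→1200, (C,merge)→3400, (D,nl_idx)→3600, (D,merge)→3650, (C,hash)→5500, (C,nl)→15050 …(+1); best=1200 via (D,hash)
  {AD}: card=50; try (A,nl_idx)→450, (D,nl_idx)→610, (D,hash)→760, (A,merge)→1040, (D,merge)→1070, (A,hash)→1220 …(+2); best=450 via (A,nl_idx)
  {BD}: card=1000; try (D,hash)→1000, (B,merge)→2200, (D,merge)→2350, (D,nl_idx)→2400, (B,hash)→3300, (B,nl)→10050 …(+1); best=1000 via (D,hash)
  {ACD}: card=1500; try (C,merge)→3800, (A,hash)→3820, (C,hash)→5900, (A,nl_idx)→13200, (C,nl)→15450, (A,merge)→19840 …(+1); best=3800 via (C,merge)
  {BCD}: card=30000; try (B,hash)→5900, (C,hash)→7400, (C,merge)→15000, (B,merge)→21000, (C,nl)→301000, (B,nl)→301200; best=5900 via (B,hash)
  {ABD}: card=1000; try (B,merge)→2600, (A,hash)→3120, (B,hash)→3700, (A,nl_idx)→9000, (B,nl)→10450, (A,merge)→12640 …(+1); best=2600 via (B,merge)
  {ABCD}: card=30000; try (B,hash)→8500, (C,hash)→9000, (C,merge)→16600, (B,merge)→23600, (A,hash)→37020, (A,nl_idx)→245900 …(+4); best=8500 via (B,hash)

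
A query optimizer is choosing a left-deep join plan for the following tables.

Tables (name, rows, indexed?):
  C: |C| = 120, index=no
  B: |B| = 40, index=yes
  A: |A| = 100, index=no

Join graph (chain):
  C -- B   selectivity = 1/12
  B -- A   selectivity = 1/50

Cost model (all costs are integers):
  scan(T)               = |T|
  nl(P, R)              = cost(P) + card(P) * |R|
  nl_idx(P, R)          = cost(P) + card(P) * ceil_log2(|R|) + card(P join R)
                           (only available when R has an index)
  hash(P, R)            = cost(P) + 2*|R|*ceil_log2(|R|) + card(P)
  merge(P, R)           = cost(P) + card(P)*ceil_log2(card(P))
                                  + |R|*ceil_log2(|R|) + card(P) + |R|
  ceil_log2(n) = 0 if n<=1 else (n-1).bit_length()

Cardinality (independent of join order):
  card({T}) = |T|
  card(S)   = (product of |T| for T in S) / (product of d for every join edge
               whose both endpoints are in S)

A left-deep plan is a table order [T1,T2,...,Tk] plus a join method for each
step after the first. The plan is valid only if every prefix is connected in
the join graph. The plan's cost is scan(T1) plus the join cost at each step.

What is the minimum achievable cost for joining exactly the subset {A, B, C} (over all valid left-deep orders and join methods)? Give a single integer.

2280

Selinger DP over subsets of {A,B,C}:
  {C}: scan cost=120, card=120
  {B}: scan cost=40, card=40
  {A}: scan cost=100, card=100
  {BC}: card=400; try (B,hash)→720, (B,nl_idx)→1240, (C,merge)→1280, (B,merge)→1360, (C,hash)→1760, (C,nl)→4840 …(+1); best=720 via (B,hash)
  {AB}: card=80; try (B,hash)→680, (B,nl_idx)→780, (A,merge)→1120, (B,merge)→1180, (A,hash)→1480, (A,nl)→4040 …(+1); best=680 via (B,hash)
  {ABC}: card=800; try (C,merge)→2280, (C,hash)→2440, (A,hash)→2520, (A,merge)→5520, (C,nl)→10280, (A,nl)→40720; best=2280 via (C,merge)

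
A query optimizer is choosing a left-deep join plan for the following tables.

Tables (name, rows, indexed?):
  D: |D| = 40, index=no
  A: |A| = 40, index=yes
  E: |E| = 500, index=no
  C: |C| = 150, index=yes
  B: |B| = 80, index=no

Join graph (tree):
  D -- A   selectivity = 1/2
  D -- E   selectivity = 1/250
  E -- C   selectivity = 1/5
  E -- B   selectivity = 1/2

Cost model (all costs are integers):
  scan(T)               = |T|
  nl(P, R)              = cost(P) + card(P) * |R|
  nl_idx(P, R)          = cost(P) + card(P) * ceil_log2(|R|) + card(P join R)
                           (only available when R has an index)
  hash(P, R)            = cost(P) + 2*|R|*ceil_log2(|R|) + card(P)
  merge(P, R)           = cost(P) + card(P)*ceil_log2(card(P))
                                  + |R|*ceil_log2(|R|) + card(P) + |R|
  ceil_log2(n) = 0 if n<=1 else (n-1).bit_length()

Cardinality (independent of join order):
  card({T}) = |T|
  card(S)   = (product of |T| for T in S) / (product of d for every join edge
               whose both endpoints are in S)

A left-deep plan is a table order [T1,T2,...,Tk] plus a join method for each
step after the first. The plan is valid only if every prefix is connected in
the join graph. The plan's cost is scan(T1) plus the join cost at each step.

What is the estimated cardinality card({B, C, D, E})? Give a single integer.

Tables in S: B(80), C(150), D(40), E(500)
Edges inside S: D-E(d=250), E-C(d=5), E-B(d=2)
numerator = 80 * 150 * 40 * 500 = 240000000
denominator = 250 * 5 * 2 = 2500
card(S) = 240000000 / 2500 = 96000

96000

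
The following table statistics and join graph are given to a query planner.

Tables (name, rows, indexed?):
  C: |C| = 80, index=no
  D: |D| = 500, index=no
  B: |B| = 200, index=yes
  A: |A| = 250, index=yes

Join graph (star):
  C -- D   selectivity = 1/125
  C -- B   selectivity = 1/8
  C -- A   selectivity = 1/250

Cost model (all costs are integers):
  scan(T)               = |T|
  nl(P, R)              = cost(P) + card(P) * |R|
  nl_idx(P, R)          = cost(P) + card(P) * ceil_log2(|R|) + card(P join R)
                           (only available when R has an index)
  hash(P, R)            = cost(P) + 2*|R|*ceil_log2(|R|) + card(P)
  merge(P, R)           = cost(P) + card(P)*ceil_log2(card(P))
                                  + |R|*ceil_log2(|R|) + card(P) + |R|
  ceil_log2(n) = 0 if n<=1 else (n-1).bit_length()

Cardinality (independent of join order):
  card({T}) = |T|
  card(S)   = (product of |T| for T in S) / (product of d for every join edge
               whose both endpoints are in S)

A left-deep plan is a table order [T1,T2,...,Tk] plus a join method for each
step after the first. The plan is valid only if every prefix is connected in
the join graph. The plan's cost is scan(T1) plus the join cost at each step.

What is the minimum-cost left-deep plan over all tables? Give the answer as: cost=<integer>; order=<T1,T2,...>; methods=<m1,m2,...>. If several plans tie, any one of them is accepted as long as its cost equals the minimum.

Selinger DP (subsets sized 1..n):
  {C}: scan cost=80, card=80
  {D}: scan cost=500, card=500
  {B}: scan cost=200, card=200
  {A}: scan cost=250, card=250
  {CD}: card=320; try (C,hash)→2120, (D,merge)→5720, (C,merge)→6140, (D,hash)→9160, (D,nl)→40080, (C,nl)→40500; best=2120 via (C,hash)
  {BC}: card=2000; try (C,hash)→1520, (B,merge)→2520, (C,merge)→2640, (B,nl_idx)→2720, (B,hash)→3360, (B,nl)→16080 …(+1); best=1520 via (C,hash)
  {AC}: card=80; try (A,nl_idx)→800, (C,hash)→1620, (A,merge)→2970, (C,merge)→3140, (A,hash)→4160, (A,nl)→20080 …(+1); best=800 via (A,nl_idx)
  {BCD}: card=8000; try (B,hash)→5640, (B,merge)→7120, (D,hash)→12520, (B,nl_idx)→12680, (D,merge)→30520, (B,nl)→66120 …(+1); best=5640 via (B,hash)
  {ACD}: card=320; try (A,nl_idx)→5000, (D,merge)→6440, (A,hash)→6440, (A,merge)→7570, (D,hash)→9880, (D,nl)→40800 …(+1); best=5000 via (A,nl_idx)
  {ABC}: card=2000; try (B,merge)→3240, (B,nl_idx)→3440, (B,hash)→4080, (A,hash)→7520, (B,nl)→16800, (A,nl_idx)→19520 …(+2); best=3240 via (B,merge)
  {ABCD}: card=8000; try (B,hash)→8520, (B,merge)→10000, (D,hash)→14240, (B,nl_idx)→15560, (A,hash)→17640, (D,merge)→32240 …(+5); best=8520 via (B,hash)

cost=8520; order=D,C,A,B; methods=hash,nl_idx,hash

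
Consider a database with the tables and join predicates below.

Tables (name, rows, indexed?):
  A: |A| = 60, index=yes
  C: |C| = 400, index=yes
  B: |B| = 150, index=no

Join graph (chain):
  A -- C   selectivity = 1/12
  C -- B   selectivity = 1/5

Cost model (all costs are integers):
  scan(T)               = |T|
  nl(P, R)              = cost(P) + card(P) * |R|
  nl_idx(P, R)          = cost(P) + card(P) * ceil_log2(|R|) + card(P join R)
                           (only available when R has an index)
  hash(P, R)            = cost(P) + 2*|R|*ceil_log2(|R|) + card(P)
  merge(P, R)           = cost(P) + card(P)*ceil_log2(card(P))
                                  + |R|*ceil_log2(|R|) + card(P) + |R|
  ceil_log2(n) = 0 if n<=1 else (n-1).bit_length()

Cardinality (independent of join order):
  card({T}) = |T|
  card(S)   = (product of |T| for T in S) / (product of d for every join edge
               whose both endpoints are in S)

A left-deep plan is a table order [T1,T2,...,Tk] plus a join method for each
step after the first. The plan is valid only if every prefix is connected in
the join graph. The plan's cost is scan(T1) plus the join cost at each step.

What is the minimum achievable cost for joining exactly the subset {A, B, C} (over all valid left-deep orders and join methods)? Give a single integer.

5920

Selinger DP over subsets of {A,B,C}:
  {A}: scan cost=60, card=60
  {C}: scan cost=400, card=400
  {B}: scan cost=150, card=150
  {AC}: card=2000; try (A,hash)→1520, (C,nl_idx)→2600, (C,merge)→4480, (A,nl_idx)→4800, (A,merge)→4820, (C,hash)→7320 …(+2); best=1520 via (A,hash)
  {BC}: card=12000; try (B,hash)→3200, (C,merge)→5500, (B,merge)→5750, (C,hash)→7500, (C,nl_idx)→13500, (C,nl)→60150 …(+1); best=3200 via (B,hash)
  {ABC}: card=60000; try (B,hash)→5920, (A,hash)→15920, (B,merge)→26870, (A,nl_idx)→135200, (A,merge)→183620, (B,nl)→301520 …(+1); best=5920 via (B,hash)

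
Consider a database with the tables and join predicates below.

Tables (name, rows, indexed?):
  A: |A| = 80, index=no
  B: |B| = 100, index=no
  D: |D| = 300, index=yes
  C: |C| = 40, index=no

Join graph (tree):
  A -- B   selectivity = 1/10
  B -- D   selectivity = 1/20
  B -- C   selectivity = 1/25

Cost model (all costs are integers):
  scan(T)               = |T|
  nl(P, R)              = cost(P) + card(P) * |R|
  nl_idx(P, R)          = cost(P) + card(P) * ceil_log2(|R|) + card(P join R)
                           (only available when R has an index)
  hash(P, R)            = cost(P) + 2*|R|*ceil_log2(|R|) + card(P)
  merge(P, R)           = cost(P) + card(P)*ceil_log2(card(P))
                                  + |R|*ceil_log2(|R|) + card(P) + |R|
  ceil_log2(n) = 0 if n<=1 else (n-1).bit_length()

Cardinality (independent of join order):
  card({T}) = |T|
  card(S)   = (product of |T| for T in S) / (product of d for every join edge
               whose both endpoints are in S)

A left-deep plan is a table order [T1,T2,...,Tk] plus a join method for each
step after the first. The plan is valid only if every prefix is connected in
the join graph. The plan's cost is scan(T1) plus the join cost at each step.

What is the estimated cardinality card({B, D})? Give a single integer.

Tables in S: B(100), D(300)
Edges inside S: B-D(d=20)
numerator = 100 * 300 = 30000
denominator = 20 = 20
card(S) = 30000 / 20 = 1500

1500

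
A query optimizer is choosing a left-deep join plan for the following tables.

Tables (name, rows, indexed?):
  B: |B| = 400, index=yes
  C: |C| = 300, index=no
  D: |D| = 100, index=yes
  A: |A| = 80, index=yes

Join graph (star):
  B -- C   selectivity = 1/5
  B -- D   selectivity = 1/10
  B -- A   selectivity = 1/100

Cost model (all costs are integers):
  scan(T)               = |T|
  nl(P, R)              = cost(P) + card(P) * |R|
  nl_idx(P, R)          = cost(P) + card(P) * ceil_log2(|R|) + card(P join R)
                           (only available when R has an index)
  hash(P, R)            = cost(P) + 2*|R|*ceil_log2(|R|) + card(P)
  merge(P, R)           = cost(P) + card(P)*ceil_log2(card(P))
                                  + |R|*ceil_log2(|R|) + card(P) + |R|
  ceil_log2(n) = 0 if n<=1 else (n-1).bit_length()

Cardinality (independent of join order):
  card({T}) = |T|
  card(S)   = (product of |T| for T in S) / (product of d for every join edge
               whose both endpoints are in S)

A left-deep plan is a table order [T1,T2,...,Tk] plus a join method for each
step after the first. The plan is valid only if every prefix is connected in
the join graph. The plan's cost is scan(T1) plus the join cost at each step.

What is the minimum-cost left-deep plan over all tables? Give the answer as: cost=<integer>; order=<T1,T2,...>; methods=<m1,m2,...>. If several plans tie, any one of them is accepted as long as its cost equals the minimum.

cost=11440; order=A,B,D,C; methods=nl_idx,hash,hash

Selinger DP (subsets sized 1..n):
  {B}: scan cost=400, card=400
  {C}: scan cost=300, card=300
  {D}: scan cost=100, card=100
  {A}: scan cost=80, card=80
  {BC}: card=24000; try (C,hash)→6200, (B,merge)→7300, (C,merge)→7400, (B,hash)→7800, (B,nl_idx)→27000, (B,nl)→120300 …(+1); best=6200 via (C,hash)
  {BD}: card=4000; try (D,hash)→2200, (B,merge)→4900, (B,nl_idx)→5000, (D,merge)→5200, (D,nl_idx)→7200, (B,hash)→7400 …(+2); best=2200 via (D,hash)
  {AB}: card=320; try (B,nl_idx)→1120, (A,hash)→1920, (A,nl_idx)→3520, (B,merge)→4720, (A,merge)→5040, (B,hash)→7360 …(+2); best=1120 via (B,nl_idx)
  {BCD}: card=240000; try (C,hash)→11600, (D,hash)→31600, (C,merge)→57200, (D,merge)→391000, (D,nl_idx)→414200, (C,nl)→1202200 …(+1); best=11600 via (C,hash)
  {ABC}: card=19200; try (C,hash)→6840, (C,merge)→7320, (A,hash)→31320, (C,nl)→97120, (A,nl_idx)→193400, (A,merge)→390840 …(+1); best=6840 via (C,hash)
  {ABD}: card=3200; try (D,hash)→2840, (D,merge)→5120, (D,nl_idx)→6560, (A,hash)→7320, (D,nl)→33120, (A,nl_idx)→33400 …(+2); best=2840 via (D,hash)
  {ABCD}: card=192000; try (C,hash)→11440, (D,hash)→27440, (C,merge)→47440, (A,hash)→252720, (D,merge)→314840, (D,nl_idx)→333240 …(+5); best=11440 via (C,hash)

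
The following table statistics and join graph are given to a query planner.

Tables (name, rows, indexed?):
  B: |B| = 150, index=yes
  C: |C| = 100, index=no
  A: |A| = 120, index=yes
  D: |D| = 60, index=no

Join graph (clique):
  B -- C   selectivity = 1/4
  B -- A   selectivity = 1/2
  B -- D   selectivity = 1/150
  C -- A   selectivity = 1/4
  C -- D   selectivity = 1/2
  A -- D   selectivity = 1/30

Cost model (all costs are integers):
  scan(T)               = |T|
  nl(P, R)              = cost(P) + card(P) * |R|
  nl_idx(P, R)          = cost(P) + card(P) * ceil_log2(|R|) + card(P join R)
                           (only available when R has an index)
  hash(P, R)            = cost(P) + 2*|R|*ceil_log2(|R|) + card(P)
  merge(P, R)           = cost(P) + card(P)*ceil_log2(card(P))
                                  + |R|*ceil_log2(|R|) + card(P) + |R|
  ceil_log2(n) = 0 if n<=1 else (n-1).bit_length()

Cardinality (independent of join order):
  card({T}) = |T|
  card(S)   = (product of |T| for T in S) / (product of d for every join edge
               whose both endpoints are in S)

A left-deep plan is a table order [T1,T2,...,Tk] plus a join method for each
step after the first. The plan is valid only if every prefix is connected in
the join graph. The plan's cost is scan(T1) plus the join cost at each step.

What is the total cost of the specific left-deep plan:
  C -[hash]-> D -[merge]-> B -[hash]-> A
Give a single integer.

step 1: scan C: cost=100, card=100
step 2: join D via hash
    card(P join D) = 100*60/(2) = 3000
    cost = 100 + 2*60*6 + 100 = 920
step 3: join B via merge
    card(P join B) = 3000*150/(4*150) = 750
    cost = 920 + 3000*12 + 150*8 + 3000 + 150 = 41270
step 4: join A via hash
    card(P join A) = 750*120/(2*4*30) = 375
    cost = 41270 + 2*120*7 + 750 = 43700

43700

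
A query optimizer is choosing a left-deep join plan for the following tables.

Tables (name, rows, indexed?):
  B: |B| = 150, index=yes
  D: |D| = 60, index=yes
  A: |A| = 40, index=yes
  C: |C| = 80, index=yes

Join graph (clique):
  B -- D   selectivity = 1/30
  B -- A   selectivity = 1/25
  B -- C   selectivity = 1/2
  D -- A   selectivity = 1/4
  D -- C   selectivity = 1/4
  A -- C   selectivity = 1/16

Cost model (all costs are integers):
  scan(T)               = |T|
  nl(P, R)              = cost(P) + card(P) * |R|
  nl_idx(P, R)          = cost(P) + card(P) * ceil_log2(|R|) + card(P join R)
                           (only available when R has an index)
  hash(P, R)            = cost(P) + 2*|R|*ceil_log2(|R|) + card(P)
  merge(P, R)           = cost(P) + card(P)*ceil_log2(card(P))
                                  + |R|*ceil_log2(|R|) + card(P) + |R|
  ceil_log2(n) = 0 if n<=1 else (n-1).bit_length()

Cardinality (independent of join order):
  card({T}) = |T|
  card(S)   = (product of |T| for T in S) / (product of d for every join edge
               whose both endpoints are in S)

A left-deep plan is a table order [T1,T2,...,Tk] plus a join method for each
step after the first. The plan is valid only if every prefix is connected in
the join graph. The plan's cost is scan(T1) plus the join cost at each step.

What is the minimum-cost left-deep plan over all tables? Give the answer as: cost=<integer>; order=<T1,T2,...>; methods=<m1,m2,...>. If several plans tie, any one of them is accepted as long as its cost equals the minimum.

Selinger DP (subsets sized 1..n):
  {B}: scan cost=150, card=150
  {D}: scan cost=60, card=60
  {A}: scan cost=40, card=40
  {C}: scan cost=80, card=80
  {BD}: card=300; try (B,nl_idx)→840, (D,hash)→1020, (D,nl_idx)→1350, (B,merge)→1830, (D,merge)→1920, (B,hash)→2520 …(+2); best=840 via (B,nl_idx)
  {AB}: card=240; try (B,nl_idx)→600, (A,hash)→780, (A,nl_idx)→1290, (B,merge)→1670, (A,merge)→1780, (B,hash)→2480 …(+2); best=600 via (B,nl_idx)
  {BC}: card=6000; try (C,hash)→1420, (B,merge)→2070, (C,merge)→2140, (B,hash)→2560, (B,nl_idx)→6720, (C,nl_idx)→7200 …(+2); best=1420 via (C,hash)
  {AD}: card=600; try (A,hash)→600, (D,merge)→740, (A,merge)→760, (D,hash)→800, (D,nl_idx)→880, (A,nl_idx)→1020 …(+2); best=600 via (A,hash)
  {CD}: card=1200; try (D,hash)→880, (C,merge)→1120, (D,merge)→1140, (C,hash)→1240, (C,nl_idx)→1680, (D,nl_idx)→1760 …(+2); best=880 via (D,hash)
  {AC}: card=200; try (C,nl_idx)→520, (A,hash)→640, (A,nl_idx)→760, (C,merge)→960, (A,merge)→1000, (C,hash)→1200 …(+2); best=520 via (C,nl_idx)
  {ABD}: card=120; try (D,hash)→1560, (A,hash)→1620, (D,nl_idx)→2160, (A,nl_idx)→2760, (D,merge)→3180, (B,hash)→3600 …(+6); best=1560 via (D,hash)
  {BCD}: card=3000; try (C,hash)→2260, (C,merge)→4480, (B,hash)→4480, (C,nl_idx)→5940, (D,hash)→8140, (B,nl_idx)→13480 …(+6); best=2260 via (C,hash)
  {ABC}: card=600; try (C,hash)→1960, (B,nl_idx)→2720, (C,nl_idx)→2880, (B,hash)→3120, (C,merge)→3400, (B,merge)→3670 …(+6); best=1960 via (C,hash)
  {ACD}: card=750; try (D,hash)→1440, (C,hash)→2320, (D,nl_idx)→2470, (A,hash)→2560, (D,merge)→2740, (C,nl_idx)→5550 …(+6); best=1440 via (D,hash)
  {ABCD}: card=75; try (C,nl_idx)→2475, (C,hash)→2800, (C,merge)→3160, (D,hash)→3280, (B,hash)→4590, (D,nl_idx)→5635 …(+10); best=2475 via (C,nl_idx)

cost=2475; order=A,B,D,C; methods=nl_idx,hash,nl_idx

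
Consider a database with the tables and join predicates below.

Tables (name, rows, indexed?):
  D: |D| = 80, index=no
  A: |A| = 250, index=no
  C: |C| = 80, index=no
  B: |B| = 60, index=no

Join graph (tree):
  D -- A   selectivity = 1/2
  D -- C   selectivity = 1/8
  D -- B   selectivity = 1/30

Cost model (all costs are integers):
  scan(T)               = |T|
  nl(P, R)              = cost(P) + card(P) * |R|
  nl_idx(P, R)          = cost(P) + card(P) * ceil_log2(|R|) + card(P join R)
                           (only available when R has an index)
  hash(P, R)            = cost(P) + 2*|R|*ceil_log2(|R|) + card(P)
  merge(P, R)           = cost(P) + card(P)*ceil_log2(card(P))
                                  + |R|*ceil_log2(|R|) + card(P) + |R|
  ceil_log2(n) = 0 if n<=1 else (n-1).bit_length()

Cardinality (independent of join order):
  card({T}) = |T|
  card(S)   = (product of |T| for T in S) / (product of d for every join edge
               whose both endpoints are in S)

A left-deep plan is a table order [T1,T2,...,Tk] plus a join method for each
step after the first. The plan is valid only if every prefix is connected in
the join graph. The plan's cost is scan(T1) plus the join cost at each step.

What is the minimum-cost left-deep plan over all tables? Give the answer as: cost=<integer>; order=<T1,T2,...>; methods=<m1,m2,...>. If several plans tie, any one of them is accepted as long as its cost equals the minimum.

Selinger DP (subsets sized 1..n):
  {D}: scan cost=80, card=80
  {A}: scan cost=250, card=250
  {C}: scan cost=80, card=80
  {B}: scan cost=60, card=60
  {AD}: card=10000; try (D,hash)→1620, (A,merge)→2970, (D,merge)→3140, (A,hash)→4160, (A,nl)→20080, (D,nl)→20250; best=1620 via (D,hash)
  {CD}: card=800; try (D,hash)→1280, (C,hash)→1280, (D,merge)→1360, (C,merge)→1360, (D,nl)→6480, (C,nl)→6480; best=1280 via (D,hash)
  {BD}: card=160; try (B,hash)→880, (D,merge)→1120, (B,merge)→1140, (D,hash)→1240, (D,nl)→4860, (B,nl)→4880; best=880 via (B,hash)
  {ACD}: card=100000; try (A,hash)→6080, (A,merge)→12330, (C,hash)→12740, (C,merge)→152260, (A,nl)→201280, (C,nl)→801620; best=6080 via (A,hash)
  {ABD}: card=20000; try (A,merge)→4570, (A,hash)→5040, (B,hash)→12340, (A,nl)→40880, (B,merge)→152040, (B,nl)→601620; best=4570 via (A,merge)
  {BCD}: card=1600; try (C,hash)→2160, (B,hash)→2800, (C,merge)→2960, (B,merge)→10500, (C,nl)→13680, (B,nl)→49280; best=2160 via (C,hash)
  {ABCD}: card=200000; try (A,hash)→7760, (A,merge)→23610, (C,hash)→25690, (B,hash)→106800, (C,merge)→325210, (A,nl)→402160 …(+3); best=7760 via (A,hash)

cost=7760; order=D,B,C,A; methods=hash,hash,hash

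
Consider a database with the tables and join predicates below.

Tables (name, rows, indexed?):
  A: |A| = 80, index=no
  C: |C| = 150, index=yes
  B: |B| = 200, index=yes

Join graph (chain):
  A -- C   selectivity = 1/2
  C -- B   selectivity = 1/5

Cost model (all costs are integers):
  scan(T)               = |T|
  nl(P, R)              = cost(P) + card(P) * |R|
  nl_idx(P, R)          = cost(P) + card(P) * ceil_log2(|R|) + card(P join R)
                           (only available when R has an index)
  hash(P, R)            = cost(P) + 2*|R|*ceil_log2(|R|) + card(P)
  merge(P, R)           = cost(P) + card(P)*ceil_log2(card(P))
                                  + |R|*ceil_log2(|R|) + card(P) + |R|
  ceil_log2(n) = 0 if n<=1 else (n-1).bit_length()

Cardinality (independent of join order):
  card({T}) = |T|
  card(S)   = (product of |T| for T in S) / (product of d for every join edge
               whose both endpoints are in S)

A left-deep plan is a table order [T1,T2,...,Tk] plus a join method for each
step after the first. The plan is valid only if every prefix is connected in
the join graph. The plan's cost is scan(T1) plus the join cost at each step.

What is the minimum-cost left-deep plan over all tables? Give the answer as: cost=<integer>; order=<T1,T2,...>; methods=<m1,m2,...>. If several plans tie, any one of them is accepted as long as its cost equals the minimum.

Selinger DP (subsets sized 1..n):
  {A}: scan cost=80, card=80
  {C}: scan cost=150, card=150
  {B}: scan cost=200, card=200
  {AC}: card=6000; try (A,hash)→1420, (C,merge)→2070, (A,merge)→2140, (C,hash)→2560, (C,nl_idx)→6720, (C,nl)→12080 …(+1); best=1420 via (A,hash)
  {BC}: card=6000; try (C,hash)→2800, (B,merge)→3300, (C,merge)→3350, (B,hash)→3500, (B,nl_idx)→7350, (C,nl_idx)→7800 …(+2); best=2800 via (C,hash)
  {ABC}: card=240000; try (A,hash)→9920, (B,hash)→10620, (B,merge)→87220, (A,merge)→87440, (B,nl_idx)→289420, (A,nl)→482800 …(+1); best=9920 via (A,hash)

cost=9920; order=B,C,A; methods=hash,hash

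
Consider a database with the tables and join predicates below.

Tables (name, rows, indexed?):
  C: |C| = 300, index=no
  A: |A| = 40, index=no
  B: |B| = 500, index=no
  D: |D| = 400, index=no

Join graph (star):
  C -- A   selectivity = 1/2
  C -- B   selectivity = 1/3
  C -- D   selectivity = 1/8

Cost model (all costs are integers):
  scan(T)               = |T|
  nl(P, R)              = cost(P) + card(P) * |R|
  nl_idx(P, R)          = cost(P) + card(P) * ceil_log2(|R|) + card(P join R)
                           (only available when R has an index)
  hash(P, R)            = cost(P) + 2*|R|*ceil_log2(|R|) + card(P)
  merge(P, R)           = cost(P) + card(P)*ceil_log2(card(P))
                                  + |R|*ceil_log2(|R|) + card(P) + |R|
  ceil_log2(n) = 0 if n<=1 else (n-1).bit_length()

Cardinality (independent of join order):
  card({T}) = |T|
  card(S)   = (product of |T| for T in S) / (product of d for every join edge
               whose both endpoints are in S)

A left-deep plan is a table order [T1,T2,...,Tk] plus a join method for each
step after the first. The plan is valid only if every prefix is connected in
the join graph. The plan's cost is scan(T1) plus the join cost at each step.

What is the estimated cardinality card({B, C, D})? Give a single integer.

Tables in S: B(500), C(300), D(400)
Edges inside S: C-B(d=3), C-D(d=8)
numerator = 500 * 300 * 400 = 60000000
denominator = 3 * 8 = 24
card(S) = 60000000 / 24 = 2500000

2500000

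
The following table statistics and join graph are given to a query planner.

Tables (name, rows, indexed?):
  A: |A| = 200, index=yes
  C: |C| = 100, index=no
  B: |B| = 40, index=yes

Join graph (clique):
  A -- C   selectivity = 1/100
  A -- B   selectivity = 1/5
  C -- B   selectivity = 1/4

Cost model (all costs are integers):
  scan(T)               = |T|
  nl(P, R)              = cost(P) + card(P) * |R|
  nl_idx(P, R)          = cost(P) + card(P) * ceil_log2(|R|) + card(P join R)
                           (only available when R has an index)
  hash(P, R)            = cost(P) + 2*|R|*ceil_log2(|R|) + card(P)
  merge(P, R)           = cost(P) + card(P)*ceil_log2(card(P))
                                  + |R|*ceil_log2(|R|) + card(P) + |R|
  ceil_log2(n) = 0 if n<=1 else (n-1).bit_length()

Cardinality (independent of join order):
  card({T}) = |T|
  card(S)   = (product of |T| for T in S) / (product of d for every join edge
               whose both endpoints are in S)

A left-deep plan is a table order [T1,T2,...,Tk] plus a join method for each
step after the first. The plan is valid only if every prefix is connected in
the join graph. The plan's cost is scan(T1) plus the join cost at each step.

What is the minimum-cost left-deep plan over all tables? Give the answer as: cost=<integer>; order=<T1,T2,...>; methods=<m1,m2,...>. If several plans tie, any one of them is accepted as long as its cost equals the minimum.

cost=1780; order=C,A,B; methods=nl_idx,hash

Selinger DP (subsets sized 1..n):
  {A}: scan cost=200, card=200
  {C}: scan cost=100, card=100
  {B}: scan cost=40, card=40
  {AC}: card=200; try (A,nl_idx)→1100, (C,hash)→1800, (A,merge)→2700, (C,merge)→2800, (A,hash)→3400, (A,nl)→20100 …(+1); best=1100 via (A,nl_idx)
  {AB}: card=1600; try (B,hash)→880, (A,nl_idx)→1960, (A,merge)→2120, (B,merge)→2280, (B,nl_idx)→3000, (A,hash)→3280 …(+2); best=880 via (B,hash)
  {BC}: card=1000; try (B,hash)→680, (C,merge)→1120, (B,merge)→1180, (C,hash)→1480, (B,nl_idx)→1700, (C,nl)→4040 …(+1); best=680 via (B,hash)
  {ABC}: card=400; try (B,hash)→1780, (B,nl_idx)→2700, (B,merge)→3180, (C,hash)→3880, (A,hash)→4880, (A,nl_idx)→9080 …(+5); best=1780 via (B,hash)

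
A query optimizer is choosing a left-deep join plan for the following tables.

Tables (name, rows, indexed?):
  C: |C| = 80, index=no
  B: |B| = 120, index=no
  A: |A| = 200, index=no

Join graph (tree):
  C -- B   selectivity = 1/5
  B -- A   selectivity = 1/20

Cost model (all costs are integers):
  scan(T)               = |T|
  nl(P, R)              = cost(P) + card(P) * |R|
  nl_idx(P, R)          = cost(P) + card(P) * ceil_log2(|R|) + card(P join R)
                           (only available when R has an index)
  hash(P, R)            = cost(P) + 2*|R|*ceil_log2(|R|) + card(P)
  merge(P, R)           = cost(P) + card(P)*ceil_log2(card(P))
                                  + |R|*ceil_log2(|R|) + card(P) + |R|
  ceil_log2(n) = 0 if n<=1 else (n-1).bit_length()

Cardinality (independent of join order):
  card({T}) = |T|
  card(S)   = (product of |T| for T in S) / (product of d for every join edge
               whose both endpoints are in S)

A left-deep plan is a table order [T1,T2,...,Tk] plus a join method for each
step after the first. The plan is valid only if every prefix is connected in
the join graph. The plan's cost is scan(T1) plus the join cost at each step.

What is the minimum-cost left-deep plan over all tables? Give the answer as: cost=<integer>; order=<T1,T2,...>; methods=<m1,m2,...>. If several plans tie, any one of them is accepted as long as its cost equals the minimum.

Selinger DP (subsets sized 1..n):
  {C}: scan cost=80, card=80
  {B}: scan cost=120, card=120
  {A}: scan cost=200, card=200
  {BC}: card=1920; try (C,hash)→1360, (B,merge)→1680, (C,merge)→1720, (B,hash)→1840, (B,nl)→9680, (C,nl)→9720; best=1360 via (C,hash)
  {AB}: card=1200; try (B,hash)→2080, (A,merge)→2880, (B,merge)→2960, (A,hash)→3440, (A,nl)→24120, (B,nl)→24200; best=2080 via (B,hash)
  {ABC}: card=19200; try (C,hash)→4400, (A,hash)→6480, (C,merge)→17120, (A,merge)→26200, (C,nl)→98080, (A,nl)→385360; best=4400 via (C,hash)

cost=4400; order=A,B,C; methods=hash,hash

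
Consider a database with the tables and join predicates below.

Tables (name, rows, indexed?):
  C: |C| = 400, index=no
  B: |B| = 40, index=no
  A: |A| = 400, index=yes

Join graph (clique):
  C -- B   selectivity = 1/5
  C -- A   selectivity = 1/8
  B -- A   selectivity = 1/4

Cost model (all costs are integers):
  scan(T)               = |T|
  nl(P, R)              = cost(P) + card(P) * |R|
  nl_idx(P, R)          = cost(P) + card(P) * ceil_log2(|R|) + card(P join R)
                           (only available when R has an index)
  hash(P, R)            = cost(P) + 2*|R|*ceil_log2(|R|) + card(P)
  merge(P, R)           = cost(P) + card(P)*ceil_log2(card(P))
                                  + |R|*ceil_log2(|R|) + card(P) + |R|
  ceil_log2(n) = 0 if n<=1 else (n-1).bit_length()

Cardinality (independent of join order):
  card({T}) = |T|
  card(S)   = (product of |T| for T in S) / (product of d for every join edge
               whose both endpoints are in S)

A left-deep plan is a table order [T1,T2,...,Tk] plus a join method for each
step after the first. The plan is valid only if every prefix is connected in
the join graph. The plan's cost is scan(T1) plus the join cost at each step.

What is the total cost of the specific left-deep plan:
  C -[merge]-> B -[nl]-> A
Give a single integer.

1284680

step 1: scan C: cost=400, card=400
step 2: join B via merge
    card(P join B) = 400*40/(5) = 3200
    cost = 400 + 400*9 + 40*6 + 400 + 40 = 4680
step 3: join A via nl
    card(P join A) = 3200*400/(8*4) = 40000
    cost = 4680 + 3200*400 = 1284680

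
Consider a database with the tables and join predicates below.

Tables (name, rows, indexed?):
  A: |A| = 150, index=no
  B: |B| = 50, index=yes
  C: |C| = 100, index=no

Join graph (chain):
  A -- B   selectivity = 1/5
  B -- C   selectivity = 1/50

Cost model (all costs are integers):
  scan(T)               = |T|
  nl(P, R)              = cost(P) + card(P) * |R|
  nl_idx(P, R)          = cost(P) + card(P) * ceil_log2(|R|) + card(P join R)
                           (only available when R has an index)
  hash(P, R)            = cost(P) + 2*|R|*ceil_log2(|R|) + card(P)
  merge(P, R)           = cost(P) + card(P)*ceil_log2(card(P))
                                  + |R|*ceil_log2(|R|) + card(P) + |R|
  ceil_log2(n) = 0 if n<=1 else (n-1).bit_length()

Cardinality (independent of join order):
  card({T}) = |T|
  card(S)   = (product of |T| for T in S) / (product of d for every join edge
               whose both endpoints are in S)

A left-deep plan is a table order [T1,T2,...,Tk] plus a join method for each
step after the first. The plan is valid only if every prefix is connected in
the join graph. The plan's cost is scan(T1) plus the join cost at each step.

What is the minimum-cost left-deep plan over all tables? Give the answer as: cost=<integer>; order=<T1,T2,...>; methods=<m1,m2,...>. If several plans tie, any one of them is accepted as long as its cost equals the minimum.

cost=2950; order=C,B,A; methods=hash,merge

Selinger DP (subsets sized 1..n):
  {A}: scan cost=150, card=150
  {B}: scan cost=50, card=50
  {C}: scan cost=100, card=100
  {AB}: card=1500; try (B,hash)→900, (A,merge)→1750, (B,merge)→1850, (A,hash)→2500, (B,nl_idx)→2550, (A,nl)→7550 …(+1); best=900 via (B,hash)
  {BC}: card=100; try (B,hash)→800, (B,nl_idx)→800, (C,merge)→1200, (B,merge)→1250, (C,hash)→1500, (C,nl)→5050 …(+1); best=800 via (B,hash)
  {ABC}: card=3000; try (A,merge)→2950, (A,hash)→3300, (C,hash)→3800, (A,nl)→15800, (C,merge)→19700, (C,nl)→150900; best=2950 via (A,merge)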